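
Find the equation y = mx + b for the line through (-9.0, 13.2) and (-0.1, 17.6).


m = (4.4)/(8.9) = 0.4944
b = y1 - m*x1 = 13.2 - (4.4*(-9.0))/(8.9) = 13.2 + 4.4494 = 17.6494

y = 0.4944x + 17.6494


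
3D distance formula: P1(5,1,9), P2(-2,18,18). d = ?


dx=-7, dy=17, dz=9
d = sqrt(49+289+81) = sqrt(419) = 20.4695

20.4695


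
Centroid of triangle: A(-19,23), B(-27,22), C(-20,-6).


Gx = (-19- 27- 20)/3 = -66/3 = -22.0000
Gy = (23+22- 6)/3 = 39/3 = 13.0000

G = (-22.0000, 13.0000)


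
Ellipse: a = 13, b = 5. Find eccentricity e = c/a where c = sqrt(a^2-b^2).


c = sqrt(169-25) = sqrt(144) = 12.0000
e = c/a = 12/13 = 0.9231

e = 0.9231


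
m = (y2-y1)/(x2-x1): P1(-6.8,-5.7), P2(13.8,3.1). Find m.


dy = 3.1 + 5.7 = 8.8
dx = 13.8 + 6.8 = 20.6
m = 8.8/20.6 = 0.4272

m = 0.4272


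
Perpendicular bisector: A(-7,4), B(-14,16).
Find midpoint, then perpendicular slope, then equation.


Midpoint = (-10.5, 10)
Slope of AB = dy/dx = 12/(-7) = -1.7143
Perp slope = -dx/dy = 7/12 = 0.5833
b = My - (perp slope)*Mx = 10 + (-7*(-10.5))/12 = 10 + 6.1250 = 16.1250

y = 0.5833x + 16.1250


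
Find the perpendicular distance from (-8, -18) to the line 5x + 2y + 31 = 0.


|5*(-8) + 2*(-18) + 31| = |-45| = 45
sqrt(25 + 4) = sqrt(29) = 5.3852
d = 45/sqrt(29) = 8.3563

8.3563


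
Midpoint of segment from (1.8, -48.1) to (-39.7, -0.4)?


Mx = (1.8 - 39.7)/2 = -37.9/2 = -18.9500
My = (-48.1 - 0.4)/2 = -48.5/2 = -24.2500

(-18.9500, -24.2500)


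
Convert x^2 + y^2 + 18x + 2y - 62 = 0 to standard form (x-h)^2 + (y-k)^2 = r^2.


h = -D/2 = -18/2 = -9
k = -E/2 = -2/2 = -1
r^2 = h^2 + k^2 - F = 81 + 1 + 62 = 144
r = 12

Center (-9, -1), radius = 12


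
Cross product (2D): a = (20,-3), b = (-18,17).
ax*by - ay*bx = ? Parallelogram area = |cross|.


cross = 20*17 + 3*(-18) = 340 - 54 = 286
Parallelogram area = |286| = 286

cross = 286, parallelogram area = 286


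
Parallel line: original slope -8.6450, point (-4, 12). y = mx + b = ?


Parallel lines have equal slopes.
m2 = -8.6450
b2 = 12 + 8.6450*(-4) = -22.5800

y = -8.6450x - 22.5800


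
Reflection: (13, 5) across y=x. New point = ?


Reflection rule for y=x: (y, x)
(13, 5) -> (5, 13)

(5, 13)


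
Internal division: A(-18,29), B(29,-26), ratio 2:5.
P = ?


Px = (2*29 + 5*(-18))/7 = -32/7 = -4.5714
Py = (2*(-26) + 5*29)/7 = 93/7 = 13.2857

P = (-4.5714, 13.2857)


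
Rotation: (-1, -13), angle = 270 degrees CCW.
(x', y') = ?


cos(270) = 0, sin(270) = -1
x' = -1*0 + 13*(-1) = -13
y' = -1*(-1) - 13*0 = 1

(-13, 1)


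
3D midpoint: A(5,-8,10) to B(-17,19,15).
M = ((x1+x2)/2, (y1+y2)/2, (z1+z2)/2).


Mx = (5- 17)/2 = -6.0000
My = (-8+19)/2 = 5.5000
Mz = (10+15)/2 = 12.5000

M = (-6.0000, 5.5000, 12.5000)


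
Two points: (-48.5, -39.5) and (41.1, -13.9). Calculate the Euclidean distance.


dx = 41.1 + 48.5 = 89.6
dy = -13.9 + 39.5 = 25.6
d = sqrt(8028.16 + 655.36) = sqrt(8683.52) = 93.1854

93.1854


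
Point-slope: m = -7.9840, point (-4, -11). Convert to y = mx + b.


y + 11 = -7.9840(x + 4)
y = -7.9840x - 11 + 7.9840*(-4)
y = -7.9840x - 42.9360

y = -7.9840x - 42.9360


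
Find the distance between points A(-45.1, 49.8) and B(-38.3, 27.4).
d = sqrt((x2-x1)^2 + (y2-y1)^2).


dx = -38.3 + 45.1 = 6.8
dy = 27.4 - 49.8 = -22.4
d = sqrt(46.24 + 501.76) = sqrt(548.0) = 23.4094

23.4094


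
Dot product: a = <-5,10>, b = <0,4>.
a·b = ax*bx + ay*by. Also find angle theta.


a·b = -5*0 + 10*4 = 0 + 40 = 40
|a| = sqrt(25+100) = 11.1803
|b| = sqrt(0+16) = 4.0000
cos(theta) = 40/(sqrt(125)*sqrt(16)) = 40/sqrt(2000) = 0.894427
theta = arccos(40/sqrt(2000)) = 26.5651 degrees

a·b = 40, theta = 26.5651 deg


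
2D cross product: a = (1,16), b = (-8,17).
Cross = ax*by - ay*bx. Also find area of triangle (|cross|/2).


cross = 1*17 - 16*(-8) = 17 + 128 = 145
Triangle area = |145|/2 = 145/2 = 72.5000

cross = 145, triangle area = 72.5000


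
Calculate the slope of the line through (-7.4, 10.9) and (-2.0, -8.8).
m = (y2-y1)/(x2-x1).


dy = -8.8 - 10.9 = -19.7
dx = -2.0 + 7.4 = 5.4
m = -19.7/5.4 = -3.6481

m = -3.6481


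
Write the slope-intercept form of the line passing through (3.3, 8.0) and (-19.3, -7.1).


m = (-15.1)/(-22.6) = 0.6681
b = y1 - m*x1 = 8.0 - (-15.1*3.3)/(-22.6) = 8.0 - 2.2049 = 5.7951

y = 0.6681x + 5.7951


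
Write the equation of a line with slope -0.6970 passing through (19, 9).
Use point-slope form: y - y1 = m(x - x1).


y - 9 = -0.6970(x - 19)
y = -0.6970x + 9 + 0.6970*19
y = -0.6970x + 22.2430

y = -0.6970x + 22.2430


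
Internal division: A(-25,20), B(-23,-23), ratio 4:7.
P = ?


Px = (4*(-23) + 7*(-25))/11 = -267/11 = -24.2727
Py = (4*(-23) + 7*20)/11 = 48/11 = 4.3636

P = (-24.2727, 4.3636)


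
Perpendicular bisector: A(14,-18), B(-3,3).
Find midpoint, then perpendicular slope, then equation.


Midpoint = (5.5, -7.5)
Slope of AB = dy/dx = 21/(-17) = -1.2353
Perp slope = -dx/dy = 17/21 = 0.8095
b = My - (perp slope)*Mx = -7.5 + (-17*5.5)/21 = -7.5 - 4.4524 = -11.9524

y = 0.8095x - 11.9524


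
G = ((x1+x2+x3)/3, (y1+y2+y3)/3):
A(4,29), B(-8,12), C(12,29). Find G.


Gx = (4- 8+12)/3 = 8/3 = 2.6667
Gy = (29+12+29)/3 = 70/3 = 23.3333

G = (2.6667, 23.3333)


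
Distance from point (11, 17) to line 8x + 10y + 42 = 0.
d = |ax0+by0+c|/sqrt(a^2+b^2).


|8*11 + 10*17 + 42| = |300| = 300
sqrt(64 + 100) = sqrt(164) = 12.8062
d = 300/sqrt(164) = 23.4261

23.4261


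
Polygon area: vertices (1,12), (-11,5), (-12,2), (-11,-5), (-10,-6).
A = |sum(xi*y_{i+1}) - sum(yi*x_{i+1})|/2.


sum(xi*y_{i+1}) = 1*5 - 11*2 - 12*(-5) - 11*(-6) - 10*12 = -11
sum(yi*x_{i+1}) = 12*(-11) + 5*(-12) + 2*(-11) - 5*(-10) - 6*1 = -170
Area = |-11 + 170|/2 = 159/2 = 79.5000

79.5000 sq units


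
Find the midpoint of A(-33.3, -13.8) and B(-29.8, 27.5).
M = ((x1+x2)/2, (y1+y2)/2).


Mx = (-33.3 - 29.8)/2 = -63.1/2 = -31.5500
My = (-13.8 + 27.5)/2 = 13.7/2 = 6.8500

(-31.5500, 6.8500)


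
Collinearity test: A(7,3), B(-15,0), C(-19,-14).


7*(0+ 14) - 15*(-14-3) - 19*(3-0)
= 98 + 255 - 57 = 296

No, not collinear (determinant = 296)


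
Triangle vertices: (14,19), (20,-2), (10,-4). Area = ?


14*(-2+ 4) = 28
20*(-4-19) = -460
10*(19+ 2) = 210
sum = -222
Area = |-222|/2 = 111.0000

111.0000 sq units


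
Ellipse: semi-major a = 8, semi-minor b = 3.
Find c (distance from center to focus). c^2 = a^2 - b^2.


c^2 = 8^2 - 3^2 = 64 - 9 = 55
c = sqrt(55) = 7.4162

c = 7.4162


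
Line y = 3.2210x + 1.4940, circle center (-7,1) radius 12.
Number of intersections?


Substitute y = 3.2210x + 1.4940: (x+ 7)^2 + (3.2210x+1.4940-1)^2 = 144
Expand to Ax^2 + Bx + C = 0, where b-k = 0.494
A = 1+m^2 = 11.374841
B = 2(m(b-k) - h) = 2(3.2210*0.494 + 7) = 17.182348
C = h^2 + (b-k)^2 - r^2 = 49 + 0.244036 - 144 = -94.755964
disc = B^2-4AC = 295.2331 + 4311.3361 = 4606.5692
disc > 0

2 intersection points


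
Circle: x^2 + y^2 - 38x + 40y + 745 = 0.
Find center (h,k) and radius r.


h = -D/2 = 38/2 = 19
k = -E/2 = -40/2 = -20
r^2 = h^2 + k^2 - F = 361 + 400 - 745 = 16
r = 4

Center (19, -20), radius = 4


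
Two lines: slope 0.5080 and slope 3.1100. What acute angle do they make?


m1-m2 = -2.602
1+m1*m2 = 2.57988
tan(theta) = |-2.602/2.57988| = 1.008574
theta = arctan(|-2.602/2.57988|) = 45.2446 degrees (acute angle)

45.2446 degrees


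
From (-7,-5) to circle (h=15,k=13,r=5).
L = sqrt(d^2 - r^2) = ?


d = sqrt((-7-15)^2 + (-5-13)^2) = sqrt(484+324) = 28.4253
L = sqrt(808.0000 - 25) = sqrt(783.0000) = 27.9821

27.9821


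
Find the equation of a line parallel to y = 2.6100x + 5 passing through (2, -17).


Parallel lines have equal slopes.
m2 = 2.6100
b2 = -17 - 2.6100*2 = -22.2200

y = 2.6100x - 22.2200


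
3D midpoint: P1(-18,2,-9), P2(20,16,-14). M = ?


Mx = (-18+20)/2 = 1.0000
My = (2+16)/2 = 9.0000
Mz = (-9- 14)/2 = -11.5000

M = (1.0000, 9.0000, -11.5000)


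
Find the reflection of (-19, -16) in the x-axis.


Reflection rule for x-axis: (x, -y)
(-19, -16) -> (-19, 16)

(-19, 16)


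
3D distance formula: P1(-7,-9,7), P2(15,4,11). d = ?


dx=22, dy=13, dz=4
d = sqrt(484+169+16) = sqrt(669) = 25.8650

25.8650


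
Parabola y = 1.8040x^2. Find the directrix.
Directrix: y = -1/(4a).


a = 1.8040
1/(4a) = 0.1386
directrix: y = -0.1386 = -0.1386

y = -0.1386


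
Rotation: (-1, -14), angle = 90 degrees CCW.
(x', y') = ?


cos(90) = 0, sin(90) = 1
x' = -1*0 + 14*1 = 14
y' = -1*1 - 14*0 = -1

(14, -1)


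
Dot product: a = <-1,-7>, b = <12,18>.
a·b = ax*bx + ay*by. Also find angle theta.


a·b = -1*12 - 7*18 = -12 - 126 = -138
|a| = sqrt(1+49) = 7.0711
|b| = sqrt(144+324) = 21.6333
cos(theta) = -138/(sqrt(50)*sqrt(468)) = -138/sqrt(23400) = -0.902134
theta = arccos(-138/sqrt(23400)) = 154.4400 degrees

a·b = -138, theta = 154.4400 deg


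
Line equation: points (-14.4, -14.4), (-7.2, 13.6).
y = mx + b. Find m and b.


m = (28.0)/(7.2) = 3.8889
b = y1 - m*x1 = -14.4 - (28.0*(-14.4))/(7.2) = -14.4 + 56.0000 = 41.6000

y = 3.8889x + 41.6000


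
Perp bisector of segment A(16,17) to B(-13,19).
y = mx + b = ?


Midpoint = (1.5, 18)
Slope of AB = dy/dx = 2/(-29) = -0.0690
Perp slope = -dx/dy = 29/2 = 14.5000
b = My - (perp slope)*Mx = 18 + (-29*1.5)/2 = 18 - 21.7500 = -3.7500

y = 14.5000x - 3.7500


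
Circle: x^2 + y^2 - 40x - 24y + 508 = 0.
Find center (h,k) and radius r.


h = -D/2 = 40/2 = 20
k = -E/2 = 24/2 = 12
r^2 = h^2 + k^2 - F = 400 + 144 - 508 = 36
r = 6

Center (20, 12), radius = 6


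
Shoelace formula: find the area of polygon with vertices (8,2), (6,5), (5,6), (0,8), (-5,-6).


sum(xi*y_{i+1}) = 8*5 + 6*6 + 5*8 + 0*(-6) - 5*2 = 106
sum(yi*x_{i+1}) = 2*6 + 5*5 + 6*0 + 8*(-5) - 6*8 = -51
Area = |106 + 51|/2 = 157/2 = 78.5000

78.5000 sq units


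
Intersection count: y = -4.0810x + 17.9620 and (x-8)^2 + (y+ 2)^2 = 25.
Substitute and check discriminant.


Substitute y = -4.0810x + 17.9620: (x-8)^2 + (-4.0810x+17.9620+ 2)^2 = 25
Expand to Ax^2 + Bx + C = 0, where b-k = 19.962
A = 1+m^2 = 17.654561
B = 2(m(b-k) - h) = 2(-4.0810*19.962 - 8) = -178.929844
C = h^2 + (b-k)^2 - r^2 = 64 + 398.481444 - 25 = 437.481444
disc = B^2-4AC = 32015.8891 - 30894.1714 = 1121.7177
disc > 0

2 intersection points


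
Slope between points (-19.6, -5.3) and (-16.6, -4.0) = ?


dy = -4.0 + 5.3 = 1.3
dx = -16.6 + 19.6 = 3.0
m = 1.3/3.0 = 0.4333

m = 0.4333


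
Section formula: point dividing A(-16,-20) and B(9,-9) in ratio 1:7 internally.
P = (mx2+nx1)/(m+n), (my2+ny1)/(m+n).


Px = (1*9 + 7*(-16))/8 = -103/8 = -12.8750
Py = (1*(-9) + 7*(-20))/8 = -149/8 = -18.6250

P = (-12.8750, -18.6250)


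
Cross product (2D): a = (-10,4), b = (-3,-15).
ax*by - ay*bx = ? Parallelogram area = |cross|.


cross = -10*(-15) - 4*(-3) = 150 + 12 = 162
Parallelogram area = |162| = 162

cross = 162, parallelogram area = 162


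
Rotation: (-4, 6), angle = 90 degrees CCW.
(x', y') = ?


cos(90) = 0, sin(90) = 1
x' = -4*0 - 6*1 = -6
y' = -4*1 + 6*0 = -4

(-6, -4)


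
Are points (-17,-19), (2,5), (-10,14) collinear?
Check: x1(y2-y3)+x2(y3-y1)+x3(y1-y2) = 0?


-17*(5-14) + 2*(14+ 19) - 10*(-19-5)
= 153 + 66 + 240 = 459

No, not collinear (determinant = 459)


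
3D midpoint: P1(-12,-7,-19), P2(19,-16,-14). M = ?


Mx = (-12+19)/2 = 3.5000
My = (-7- 16)/2 = -11.5000
Mz = (-19- 14)/2 = -16.5000

M = (3.5000, -11.5000, -16.5000)


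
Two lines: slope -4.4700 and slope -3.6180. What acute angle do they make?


m1-m2 = -0.852
1+m1*m2 = 17.17246
tan(theta) = |-0.852/17.17246| = 0.049614
theta = arctan(|-0.852/17.17246|) = 2.8404 degrees (acute angle)

2.8404 degrees


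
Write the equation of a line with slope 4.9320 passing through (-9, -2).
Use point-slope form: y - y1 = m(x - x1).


y + 2 = 4.9320(x + 9)
y = 4.9320x - 2 - 4.9320*(-9)
y = 4.9320x + 42.3880

y = 4.9320x + 42.3880


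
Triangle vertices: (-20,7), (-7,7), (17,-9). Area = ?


-20*(7+ 9) = -320
-7*(-9-7) = 112
17*(7-7) = 0
sum = -208
Area = |-208|/2 = 104.0000

104.0000 sq units


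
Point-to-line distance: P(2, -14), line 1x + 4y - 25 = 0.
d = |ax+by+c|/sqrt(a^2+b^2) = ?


|1*2 + 4*(-14) - 25| = |-79| = 79
sqrt(1 + 16) = sqrt(17) = 4.1231
d = 79/sqrt(17) = 19.1603

19.1603


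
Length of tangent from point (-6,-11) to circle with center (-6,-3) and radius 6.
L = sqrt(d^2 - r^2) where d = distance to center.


d = sqrt((-6+ 6)^2 + (-11+ 3)^2) = sqrt(0+64) = 8.0000
L = sqrt(64.0000 - 36) = sqrt(28.0000) = 5.2915

5.2915


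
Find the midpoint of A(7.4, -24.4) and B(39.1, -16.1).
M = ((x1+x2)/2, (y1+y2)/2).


Mx = (7.4 + 39.1)/2 = 46.5/2 = 23.2500
My = (-24.4 - 16.1)/2 = -40.5/2 = -20.2500

(23.2500, -20.2500)


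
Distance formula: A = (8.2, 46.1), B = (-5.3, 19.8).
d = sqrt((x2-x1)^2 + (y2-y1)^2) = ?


dx = -5.3 - 8.2 = -13.5
dy = 19.8 - 46.1 = -26.3
d = sqrt(182.25 + 691.69) = sqrt(873.94) = 29.5625

29.5625


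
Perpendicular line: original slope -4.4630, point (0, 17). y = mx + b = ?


Perpendicular slope = -1/m1 = -1/(-4.4630) = 0.2241
b2 = y0 - m2*x0 = 17 + 0/(-4.4630) = 17 + 0 = 17.0000

y = 0.2241x + 17.0000


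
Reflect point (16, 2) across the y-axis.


Reflection rule for y-axis: (-x, y)
(16, 2) -> (-16, 2)

(-16, 2)


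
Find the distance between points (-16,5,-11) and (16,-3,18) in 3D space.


dx=32, dy=-8, dz=29
d = sqrt(1024+64+841) = sqrt(1929) = 43.9204

43.9204


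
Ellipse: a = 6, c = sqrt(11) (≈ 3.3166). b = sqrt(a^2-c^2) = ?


b^2 = 6^2 - (sqrt(11))^2 = 36 - 11 = 25
b = sqrt(25) = 5

b = 5


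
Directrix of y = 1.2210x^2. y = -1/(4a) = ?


a = 1.2210
1/(4a) = 0.2048
directrix: y = -0.2048 = -0.2048

y = -0.2048


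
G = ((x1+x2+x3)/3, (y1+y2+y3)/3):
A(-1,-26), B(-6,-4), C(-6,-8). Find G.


Gx = (-1- 6- 6)/3 = -13/3 = -4.3333
Gy = (-26- 4- 8)/3 = -38/3 = -12.6667

G = (-4.3333, -12.6667)


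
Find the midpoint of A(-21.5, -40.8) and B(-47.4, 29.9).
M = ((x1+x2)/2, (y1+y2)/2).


Mx = (-21.5 - 47.4)/2 = -68.9/2 = -34.4500
My = (-40.8 + 29.9)/2 = -10.9/2 = -5.4500

(-34.4500, -5.4500)


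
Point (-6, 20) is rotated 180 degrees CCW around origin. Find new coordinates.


cos(180) = -1, sin(180) = 0
x' = -6*(-1) - 20*0 = 6
y' = -6*0 + 20*(-1) = -20

(6, -20)


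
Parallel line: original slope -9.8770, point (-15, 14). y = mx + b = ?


Parallel lines have equal slopes.
m2 = -9.8770
b2 = 14 + 9.8770*(-15) = -134.1550

y = -9.8770x - 134.1550


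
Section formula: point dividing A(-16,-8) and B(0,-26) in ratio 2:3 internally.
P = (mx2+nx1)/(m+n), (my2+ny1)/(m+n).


Px = (2*0 + 3*(-16))/5 = -48/5 = -9.6000
Py = (2*(-26) + 3*(-8))/5 = -76/5 = -15.2000

P = (-9.6000, -15.2000)


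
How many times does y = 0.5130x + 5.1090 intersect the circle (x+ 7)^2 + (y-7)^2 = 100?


Substitute y = 0.5130x + 5.1090: (x+ 7)^2 + (0.5130x+5.1090-7)^2 = 100
Expand to Ax^2 + Bx + C = 0, where b-k = -1.891
A = 1+m^2 = 1.263169
B = 2(m(b-k) - h) = 2(0.5130*(-1.891) + 7) = 12.059834
C = h^2 + (b-k)^2 - r^2 = 49 + 3.575881 - 100 = -47.424119
disc = B^2-4AC = 145.4396 + 239.6187 = 385.0583
disc > 0

2 intersection points


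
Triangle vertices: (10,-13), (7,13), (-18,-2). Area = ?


10*(13+ 2) = 150
7*(-2+ 13) = 77
-18*(-13-13) = 468
sum = 695
Area = |695|/2 = 347.5000

347.5000 sq units


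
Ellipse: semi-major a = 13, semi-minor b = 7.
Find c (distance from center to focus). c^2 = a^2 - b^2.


c^2 = 13^2 - 7^2 = 169 - 49 = 120
c = sqrt(120) = 10.9545

c = 10.9545


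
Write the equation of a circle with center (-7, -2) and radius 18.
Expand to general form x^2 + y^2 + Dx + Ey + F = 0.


(x+ 7)^2 + (y+ 2)^2 = 18^2
D = -2h = 14, E = -2k = 4
F = h^2+k^2-r^2 = 49+4-324 = -271

x^2 + y^2 + 14x + 4y - 271 = 0


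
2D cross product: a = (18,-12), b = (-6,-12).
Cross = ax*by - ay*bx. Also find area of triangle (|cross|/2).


cross = 18*(-12) + 12*(-6) = -216 - 72 = -288
Triangle area = |-288|/2 = 288/2 = 144.0000

cross = -288, triangle area = 144.0000


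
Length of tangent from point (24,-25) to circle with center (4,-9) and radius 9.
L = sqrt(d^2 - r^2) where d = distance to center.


d = sqrt((24-4)^2 + (-25+ 9)^2) = sqrt(400+256) = 25.6125
L = sqrt(656.0000 - 81) = sqrt(575.0000) = 23.9792

23.9792


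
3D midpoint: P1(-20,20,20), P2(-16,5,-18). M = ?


Mx = (-20- 16)/2 = -18.0000
My = (20+5)/2 = 12.5000
Mz = (20- 18)/2 = 1.0000

M = (-18.0000, 12.5000, 1.0000)


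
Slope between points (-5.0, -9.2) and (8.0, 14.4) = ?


dy = 14.4 + 9.2 = 23.6
dx = 8.0 + 5.0 = 13.0
m = 23.6/13.0 = 1.8154

m = 1.8154


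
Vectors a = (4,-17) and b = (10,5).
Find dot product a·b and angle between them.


a·b = 4*10 - 17*5 = 40 - 85 = -45
|a| = sqrt(16+289) = 17.4642
|b| = sqrt(100+25) = 11.1803
cos(theta) = -45/(sqrt(305)*sqrt(125)) = -45/sqrt(38125) = -0.230466
theta = arccos(-45/sqrt(38125)) = 103.3245 degrees

a·b = -45, theta = 103.3245 deg


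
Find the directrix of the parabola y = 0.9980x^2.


a = 0.9980
1/(4a) = 0.2505
directrix: y = -0.2505 = -0.2505

y = -0.2505


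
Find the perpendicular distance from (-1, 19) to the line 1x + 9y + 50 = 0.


|1*(-1) + 9*19 + 50| = |220| = 220
sqrt(1 + 81) = sqrt(82) = 9.0554
d = 220/sqrt(82) = 24.2949

24.2949


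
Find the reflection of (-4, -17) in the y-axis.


Reflection rule for y-axis: (-x, y)
(-4, -17) -> (4, -17)

(4, -17)


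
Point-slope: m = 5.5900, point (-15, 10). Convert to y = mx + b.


y - 10 = 5.5900(x + 15)
y = 5.5900x + 10 - 5.5900*(-15)
y = 5.5900x + 93.8500

y = 5.5900x + 93.8500


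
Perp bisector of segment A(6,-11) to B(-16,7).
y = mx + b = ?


Midpoint = (-5, -2)
Slope of AB = dy/dx = 18/(-22) = -0.8182
Perp slope = -dx/dy = 22/18 = 1.2222
b = My - (perp slope)*Mx = -2 + (-22*(-5))/18 = -2 + 6.1111 = 4.1111

y = 1.2222x + 4.1111


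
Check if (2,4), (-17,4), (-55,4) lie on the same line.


2*(4-4) - 17*(4-4) - 55*(4-4)
= 0 + 0 + 0 = 0

Yes, collinear (determinant = 0)


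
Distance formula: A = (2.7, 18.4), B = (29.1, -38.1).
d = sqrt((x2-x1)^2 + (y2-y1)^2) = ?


dx = 29.1 - 2.7 = 26.4
dy = -38.1 - 18.4 = -56.5
d = sqrt(696.96 + 3192.25) = sqrt(3889.21) = 62.3635

62.3635


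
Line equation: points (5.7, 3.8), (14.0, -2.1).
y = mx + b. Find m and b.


m = (-5.9)/(8.3) = -0.7108
b = y1 - m*x1 = 3.8 - (-5.9*5.7)/(8.3) = 3.8 + 4.0518 = 7.8518

y = -0.7108x + 7.8518


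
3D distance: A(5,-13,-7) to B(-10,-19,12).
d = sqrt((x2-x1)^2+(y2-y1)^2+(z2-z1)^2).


dx=-15, dy=-6, dz=19
d = sqrt(225+36+361) = sqrt(622) = 24.9399

24.9399


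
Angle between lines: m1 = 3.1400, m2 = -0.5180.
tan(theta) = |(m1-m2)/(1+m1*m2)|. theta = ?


m1-m2 = 3.658
1+m1*m2 = -0.62652
tan(theta) = |3.658/(-0.62652)| = 5.838601
theta = arctan(|3.658/(-0.62652)|) = 80.2810 degrees (acute angle)

80.2810 degrees


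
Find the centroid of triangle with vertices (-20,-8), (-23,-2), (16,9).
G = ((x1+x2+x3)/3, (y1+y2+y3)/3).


Gx = (-20- 23+16)/3 = -27/3 = -9.0000
Gy = (-8- 2+9)/3 = -1/3 = -0.3333

G = (-9.0000, -0.3333)


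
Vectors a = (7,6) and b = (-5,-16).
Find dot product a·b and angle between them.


a·b = 7*(-5) + 6*(-16) = -35 - 96 = -131
|a| = sqrt(49+36) = 9.2195
|b| = sqrt(25+256) = 16.7631
cos(theta) = -131/(sqrt(85)*sqrt(281)) = -131/sqrt(23885) = -0.847635
theta = arccos(-131/sqrt(23885)) = 147.9553 degrees

a·b = -131, theta = 147.9553 deg


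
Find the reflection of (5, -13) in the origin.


Reflection rule for origin: (-x, -y)
(5, -13) -> (-5, 13)

(-5, 13)


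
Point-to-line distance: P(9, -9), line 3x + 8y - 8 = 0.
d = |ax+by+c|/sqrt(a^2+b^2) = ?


|3*9 + 8*(-9) - 8| = |-53| = 53
sqrt(9 + 64) = sqrt(73) = 8.5440
d = 53/sqrt(73) = 6.2032

6.2032


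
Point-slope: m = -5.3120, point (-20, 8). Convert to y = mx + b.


y - 8 = -5.3120(x + 20)
y = -5.3120x + 8 + 5.3120*(-20)
y = -5.3120x - 98.2400

y = -5.3120x - 98.2400


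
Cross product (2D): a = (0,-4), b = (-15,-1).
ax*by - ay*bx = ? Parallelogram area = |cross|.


cross = 0*(-1) + 4*(-15) = 0 - 60 = -60
Parallelogram area = |-60| = 60

cross = -60, parallelogram area = 60


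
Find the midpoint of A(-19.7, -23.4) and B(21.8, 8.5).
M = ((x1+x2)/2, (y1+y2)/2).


Mx = (-19.7 + 21.8)/2 = 2.1/2 = 1.0500
My = (-23.4 + 8.5)/2 = -14.9/2 = -7.4500

(1.0500, -7.4500)


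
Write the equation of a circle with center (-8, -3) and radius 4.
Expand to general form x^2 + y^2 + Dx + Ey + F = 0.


(x+ 8)^2 + (y+ 3)^2 = 4^2
D = -2h = 16, E = -2k = 6
F = h^2+k^2-r^2 = 64+9-16 = 57

x^2 + y^2 + 16x + 6y + 57 = 0


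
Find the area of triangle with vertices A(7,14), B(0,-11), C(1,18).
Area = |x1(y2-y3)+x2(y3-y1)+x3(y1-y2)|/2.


7*(-11-18) = -203
0*(18-14) = 0
1*(14+ 11) = 25
sum = -178
Area = |-178|/2 = 89.0000

89.0000 sq units


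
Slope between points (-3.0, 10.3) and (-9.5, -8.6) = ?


dy = -8.6 - 10.3 = -18.9
dx = -9.5 + 3.0 = -6.5
m = -18.9/(-6.5) = 2.9077

m = 2.9077


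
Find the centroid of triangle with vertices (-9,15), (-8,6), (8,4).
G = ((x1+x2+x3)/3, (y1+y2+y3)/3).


Gx = (-9- 8+8)/3 = -9/3 = -3.0000
Gy = (15+6+4)/3 = 25/3 = 8.3333

G = (-3.0000, 8.3333)


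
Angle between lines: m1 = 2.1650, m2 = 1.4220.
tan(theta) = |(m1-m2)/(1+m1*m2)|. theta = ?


m1-m2 = 0.743
1+m1*m2 = 4.07863
tan(theta) = |0.743/4.07863| = 0.182169
theta = arctan(|0.743/4.07863|) = 10.3243 degrees (acute angle)

10.3243 degrees


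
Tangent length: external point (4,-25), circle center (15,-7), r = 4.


d = sqrt((4-15)^2 + (-25+ 7)^2) = sqrt(121+324) = 21.0950
L = sqrt(445.0000 - 16) = sqrt(429.0000) = 20.7123

20.7123


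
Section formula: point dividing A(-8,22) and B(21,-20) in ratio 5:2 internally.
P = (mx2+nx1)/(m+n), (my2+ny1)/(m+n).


Px = (5*21 + 2*(-8))/7 = 89/7 = 12.7143
Py = (5*(-20) + 2*22)/7 = -56/7 = -8.0000

P = (12.7143, -8.0000)


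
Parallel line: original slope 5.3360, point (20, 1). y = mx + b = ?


Parallel lines have equal slopes.
m2 = 5.3360
b2 = 1 - 5.3360*20 = -105.7200

y = 5.3360x - 105.7200


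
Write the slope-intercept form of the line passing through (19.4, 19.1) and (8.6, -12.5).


m = (-31.6)/(-10.8) = 2.9259
b = y1 - m*x1 = 19.1 - (-31.6*19.4)/(-10.8) = 19.1 - 56.7630 = -37.6630

y = 2.9259x - 37.6630


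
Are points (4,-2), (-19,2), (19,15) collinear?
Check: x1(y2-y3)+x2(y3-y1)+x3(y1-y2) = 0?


4*(2-15) - 19*(15+ 2) + 19*(-2-2)
= -52 - 323 - 76 = -451

No, not collinear (determinant = -451)


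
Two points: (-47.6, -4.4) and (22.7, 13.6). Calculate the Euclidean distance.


dx = 22.7 + 47.6 = 70.3
dy = 13.6 + 4.4 = 18.0
d = sqrt(4942.09 + 324.0) = sqrt(5266.09) = 72.5678

72.5678


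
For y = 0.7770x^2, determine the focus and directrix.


a = 0.7770
1/(4a) = 0.3218
Focus = (0, 0.3218)
Directrix: y = -0.3218

Focus = (0, 0.3218), Directrix: y = -0.3218


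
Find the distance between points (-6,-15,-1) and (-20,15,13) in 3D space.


dx=-14, dy=30, dz=14
d = sqrt(196+900+196) = sqrt(1292) = 35.9444

35.9444


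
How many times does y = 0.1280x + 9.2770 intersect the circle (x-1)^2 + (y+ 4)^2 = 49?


Substitute y = 0.1280x + 9.2770: (x-1)^2 + (0.1280x+9.2770+ 4)^2 = 49
Expand to Ax^2 + Bx + C = 0, where b-k = 13.277
A = 1+m^2 = 1.016384
B = 2(m(b-k) - h) = 2(0.1280*13.277 - 1) = 1.398912
C = h^2 + (b-k)^2 - r^2 = 1 + 176.278729 - 49 = 128.278729
disc = B^2-4AC = 1.9570 - 521.5218 = -519.5648
disc < 0

0 intersection points


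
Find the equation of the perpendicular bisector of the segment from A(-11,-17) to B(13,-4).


Midpoint = (1, -10.5)
Slope of AB = dy/dx = 13/24 = 0.5417
Perp slope = -dx/dy = -24/13 = -1.8462
b = My - (perp slope)*Mx = -10.5 + (24*1)/13 = -10.5 + 1.8462 = -8.6538

y = -1.8462x - 8.6538


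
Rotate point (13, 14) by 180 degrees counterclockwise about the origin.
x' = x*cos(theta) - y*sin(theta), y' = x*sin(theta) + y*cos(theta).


cos(180) = -1, sin(180) = 0
x' = 13*(-1) - 14*0 = -13
y' = 13*0 + 14*(-1) = -14

(-13, -14)


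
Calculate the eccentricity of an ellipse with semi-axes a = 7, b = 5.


c = sqrt(49-25) = sqrt(24) = 4.8990
e = c/a = sqrt(24)/7 = 0.6999

e = 0.6999


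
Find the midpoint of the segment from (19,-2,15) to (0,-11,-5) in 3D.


Mx = (19+0)/2 = 9.5000
My = (-2- 11)/2 = -6.5000
Mz = (15- 5)/2 = 5.0000

M = (9.5000, -6.5000, 5.0000)


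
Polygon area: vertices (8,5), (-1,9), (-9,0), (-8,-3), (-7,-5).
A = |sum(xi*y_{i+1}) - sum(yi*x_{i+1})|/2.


sum(xi*y_{i+1}) = 8*9 - 1*0 - 9*(-3) - 8*(-5) - 7*5 = 104
sum(yi*x_{i+1}) = 5*(-1) + 9*(-9) + 0*(-8) - 3*(-7) - 5*8 = -105
Area = |104 + 105|/2 = 209/2 = 104.5000

104.5000 sq units


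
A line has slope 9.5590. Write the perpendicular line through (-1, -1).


Perpendicular slope = -1/m1 = -1/9.5590 = -0.1046
b2 = y0 - m2*x0 = -1 - 1/9.5590 = -1 - 0.1046 = -1.1046

y = -0.1046x - 1.1046


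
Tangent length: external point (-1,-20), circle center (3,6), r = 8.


d = sqrt((-1-3)^2 + (-20-6)^2) = sqrt(16+676) = 26.3059
L = sqrt(692.0000 - 64) = sqrt(628.0000) = 25.0599

25.0599


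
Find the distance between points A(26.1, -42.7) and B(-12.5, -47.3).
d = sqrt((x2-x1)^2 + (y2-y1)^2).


dx = -12.5 - 26.1 = -38.6
dy = -47.3 + 42.7 = -4.6
d = sqrt(1489.96 + 21.16) = sqrt(1511.12) = 38.8731

38.8731


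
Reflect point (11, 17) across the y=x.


Reflection rule for y=x: (y, x)
(11, 17) -> (17, 11)

(17, 11)


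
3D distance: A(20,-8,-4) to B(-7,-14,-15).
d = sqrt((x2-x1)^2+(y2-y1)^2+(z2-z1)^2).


dx=-27, dy=-6, dz=-11
d = sqrt(729+36+121) = sqrt(886) = 29.7658

29.7658


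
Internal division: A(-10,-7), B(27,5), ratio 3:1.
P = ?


Px = (3*27 + 1*(-10))/4 = 71/4 = 17.7500
Py = (3*5 + 1*(-7))/4 = 8/4 = 2.0000

P = (17.7500, 2.0000)


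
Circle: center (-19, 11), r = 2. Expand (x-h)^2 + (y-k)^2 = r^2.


(x+ 19)^2 + (y-11)^2 = 2^2
D = -2h = 38, E = -2k = -22
F = h^2+k^2-r^2 = 361+121-4 = 478

x^2 + y^2 + 38x - 22y + 478 = 0


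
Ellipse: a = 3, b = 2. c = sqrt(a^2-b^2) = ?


c^2 = 3^2 - 2^2 = 9 - 4 = 5
c = sqrt(5) = 2.2361

c = 2.2361


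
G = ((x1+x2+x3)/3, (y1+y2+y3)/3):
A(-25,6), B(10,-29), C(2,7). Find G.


Gx = (-25+10+2)/3 = -13/3 = -4.3333
Gy = (6- 29+7)/3 = -16/3 = -5.3333

G = (-4.3333, -5.3333)


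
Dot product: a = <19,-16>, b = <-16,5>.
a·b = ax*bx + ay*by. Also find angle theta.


a·b = 19*(-16) - 16*5 = -304 - 80 = -384
|a| = sqrt(361+256) = 24.8395
|b| = sqrt(256+25) = 16.7631
cos(theta) = -384/(sqrt(617)*sqrt(281)) = -384/sqrt(173377) = -0.922222
theta = arccos(-384/sqrt(173377)) = 157.2531 degrees

a·b = -384, theta = 157.2531 deg


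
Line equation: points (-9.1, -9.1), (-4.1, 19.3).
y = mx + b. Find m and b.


m = (28.4)/(5.0) = 5.6800
b = y1 - m*x1 = -9.1 - (28.4*(-9.1))/(5.0) = -9.1 + 51.6880 = 42.5880

y = 5.6800x + 42.5880


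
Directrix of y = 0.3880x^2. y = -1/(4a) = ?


a = 0.3880
1/(4a) = 0.6443
directrix: y = -0.6443 = -0.6443

y = -0.6443


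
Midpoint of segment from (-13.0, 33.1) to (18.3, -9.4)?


Mx = (-13.0 + 18.3)/2 = 5.3/2 = 2.6500
My = (33.1 - 9.4)/2 = 23.7/2 = 11.8500

(2.6500, 11.8500)


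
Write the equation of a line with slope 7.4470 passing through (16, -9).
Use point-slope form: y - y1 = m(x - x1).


y + 9 = 7.4470(x - 16)
y = 7.4470x - 9 - 7.4470*16
y = 7.4470x - 128.1520

y = 7.4470x - 128.1520


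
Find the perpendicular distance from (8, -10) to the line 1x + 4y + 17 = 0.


|1*8 + 4*(-10) + 17| = |-15| = 15
sqrt(1 + 16) = sqrt(17) = 4.1231
d = 15/sqrt(17) = 3.6380

3.6380


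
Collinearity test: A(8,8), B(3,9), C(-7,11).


8*(9-11) + 3*(11-8) - 7*(8-9)
= -16 + 9 + 7 = 0

Yes, collinear (determinant = 0)


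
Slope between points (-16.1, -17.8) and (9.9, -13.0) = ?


dy = -13.0 + 17.8 = 4.8
dx = 9.9 + 16.1 = 26.0
m = 4.8/26.0 = 0.1846

m = 0.1846


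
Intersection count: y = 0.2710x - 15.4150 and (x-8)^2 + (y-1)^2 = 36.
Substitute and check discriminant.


Substitute y = 0.2710x - 15.4150: (x-8)^2 + (0.2710x- 15.4150-1)^2 = 36
Expand to Ax^2 + Bx + C = 0, where b-k = -16.415
A = 1+m^2 = 1.073441
B = 2(m(b-k) - h) = 2(0.2710*(-16.415) - 8) = -24.89693
C = h^2 + (b-k)^2 - r^2 = 64 + 269.452225 - 36 = 297.452225
disc = B^2-4AC = 619.8571 - 1277.1897 = -657.3326
disc < 0

0 intersection points


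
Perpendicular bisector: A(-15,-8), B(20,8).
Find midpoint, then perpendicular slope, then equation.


Midpoint = (2.5, 0)
Slope of AB = dy/dx = 16/35 = 0.4571
Perp slope = -dx/dy = -35/16 = -2.1875
b = My - (perp slope)*Mx = 0 + (35*2.5)/16 = 0 + 5.4688 = 5.4688

y = -2.1875x + 5.4688


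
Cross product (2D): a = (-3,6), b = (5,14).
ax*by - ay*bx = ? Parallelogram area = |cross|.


cross = -3*14 - 6*5 = -42 - 30 = -72
Parallelogram area = |-72| = 72

cross = -72, parallelogram area = 72


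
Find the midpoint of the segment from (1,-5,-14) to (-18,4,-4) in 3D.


Mx = (1- 18)/2 = -8.5000
My = (-5+4)/2 = -0.5000
Mz = (-14- 4)/2 = -9.0000

M = (-8.5000, -0.5000, -9.0000)


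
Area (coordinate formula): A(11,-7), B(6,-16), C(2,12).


11*(-16-12) = -308
6*(12+ 7) = 114
2*(-7+ 16) = 18
sum = -176
Area = |-176|/2 = 88.0000

88.0000 sq units


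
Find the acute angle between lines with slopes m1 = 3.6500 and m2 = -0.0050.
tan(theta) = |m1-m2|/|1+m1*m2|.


m1-m2 = 3.655
1+m1*m2 = 0.98175
tan(theta) = |3.655/0.98175| = 3.722944
theta = arctan(|3.655/0.98175|) = 74.9650 degrees (acute angle)

74.9650 degrees


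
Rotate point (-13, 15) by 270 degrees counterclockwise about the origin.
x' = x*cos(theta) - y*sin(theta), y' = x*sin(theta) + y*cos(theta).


cos(270) = 0, sin(270) = -1
x' = -13*0 - 15*(-1) = 15
y' = -13*(-1) + 15*0 = 13

(15, 13)


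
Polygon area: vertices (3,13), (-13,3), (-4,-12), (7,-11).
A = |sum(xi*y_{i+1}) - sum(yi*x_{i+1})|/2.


sum(xi*y_{i+1}) = 3*3 - 13*(-12) - 4*(-11) + 7*13 = 300
sum(yi*x_{i+1}) = 13*(-13) + 3*(-4) - 12*7 - 11*3 = -298
Area = |300 + 298|/2 = 598/2 = 299.0000

299.0000 sq units


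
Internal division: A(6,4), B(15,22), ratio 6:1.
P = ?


Px = (6*15 + 1*6)/7 = 96/7 = 13.7143
Py = (6*22 + 1*4)/7 = 136/7 = 19.4286

P = (13.7143, 19.4286)


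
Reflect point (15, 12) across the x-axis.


Reflection rule for x-axis: (x, -y)
(15, 12) -> (15, -12)

(15, -12)


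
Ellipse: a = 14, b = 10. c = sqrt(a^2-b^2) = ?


c^2 = 14^2 - 10^2 = 196 - 100 = 96
c = sqrt(96) = 9.7980

c = 9.7980


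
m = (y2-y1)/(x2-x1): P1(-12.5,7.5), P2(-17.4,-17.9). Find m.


dy = -17.9 - 7.5 = -25.4
dx = -17.4 + 12.5 = -4.9
m = -25.4/(-4.9) = 5.1837

m = 5.1837


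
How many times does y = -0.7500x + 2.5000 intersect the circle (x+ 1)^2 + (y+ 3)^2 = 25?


Substitute y = -0.7500x + 2.5000: (x+ 1)^2 + (-0.7500x+2.5000+ 3)^2 = 25
Expand to Ax^2 + Bx + C = 0, where b-k = 5.5
A = 1+m^2 = 1.5625
B = 2(m(b-k) - h) = 2(-0.7500*5.5 + 1) = -6.25
C = h^2 + (b-k)^2 - r^2 = 1 + 30.25 - 25 = 6.25
disc = B^2-4AC = 39.0625 - 39.0625 = 0
disc = 0

1 intersection point (tangent)


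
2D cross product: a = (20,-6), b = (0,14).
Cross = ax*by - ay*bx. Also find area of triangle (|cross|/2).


cross = 20*14 + 6*0 = 280 - 0 = 280
Triangle area = |280|/2 = 280/2 = 140.0000

cross = 280, triangle area = 140.0000


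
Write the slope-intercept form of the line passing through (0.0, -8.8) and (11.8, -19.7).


m = (-10.9)/(11.8) = -0.9237
b = y1 - m*x1 = -8.8 - (-10.9*0.0)/(11.8) = -8.8 - 0 = -8.8000

y = -0.9237x - 8.8000


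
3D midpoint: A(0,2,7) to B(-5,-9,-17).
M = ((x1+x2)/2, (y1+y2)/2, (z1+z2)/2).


Mx = (0- 5)/2 = -2.5000
My = (2- 9)/2 = -3.5000
Mz = (7- 17)/2 = -5.0000

M = (-2.5000, -3.5000, -5.0000)


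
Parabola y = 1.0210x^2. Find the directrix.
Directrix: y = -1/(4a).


a = 1.0210
1/(4a) = 0.2449
directrix: y = -0.2449 = -0.2449

y = -0.2449


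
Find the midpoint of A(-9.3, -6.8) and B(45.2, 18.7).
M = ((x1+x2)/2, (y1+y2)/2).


Mx = (-9.3 + 45.2)/2 = 35.9/2 = 17.9500
My = (-6.8 + 18.7)/2 = 11.9/2 = 5.9500

(17.9500, 5.9500)


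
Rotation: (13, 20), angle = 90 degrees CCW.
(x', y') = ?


cos(90) = 0, sin(90) = 1
x' = 13*0 - 20*1 = -20
y' = 13*1 + 20*0 = 13

(-20, 13)


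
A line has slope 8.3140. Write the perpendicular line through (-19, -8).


Perpendicular slope = -1/m1 = -1/8.3140 = -0.1203
b2 = y0 - m2*x0 = -8 - 19/8.3140 = -8 - 2.2853 = -10.2853

y = -0.1203x - 10.2853


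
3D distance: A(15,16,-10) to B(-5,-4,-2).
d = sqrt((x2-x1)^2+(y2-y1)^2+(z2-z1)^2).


dx=-20, dy=-20, dz=8
d = sqrt(400+400+64) = sqrt(864) = 29.3939

29.3939


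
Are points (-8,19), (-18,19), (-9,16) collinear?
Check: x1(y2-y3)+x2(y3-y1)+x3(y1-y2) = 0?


-8*(19-16) - 18*(16-19) - 9*(19-19)
= -24 + 54 + 0 = 30

No, not collinear (determinant = 30)


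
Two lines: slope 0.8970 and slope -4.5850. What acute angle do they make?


m1-m2 = 5.482
1+m1*m2 = -3.112745
tan(theta) = |5.482/(-3.112745)| = 1.761147
theta = arctan(|5.482/(-3.112745)|) = 60.4116 degrees (acute angle)

60.4116 degrees


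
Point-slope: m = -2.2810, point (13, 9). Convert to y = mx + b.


y - 9 = -2.2810(x - 13)
y = -2.2810x + 9 + 2.2810*13
y = -2.2810x + 38.6530

y = -2.2810x + 38.6530


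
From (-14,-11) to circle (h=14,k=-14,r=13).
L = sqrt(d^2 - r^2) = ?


d = sqrt((-14-14)^2 + (-11+ 14)^2) = sqrt(784+9) = 28.1603
L = sqrt(793.0000 - 169) = sqrt(624.0000) = 24.9800

24.9800


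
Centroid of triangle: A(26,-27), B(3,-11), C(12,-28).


Gx = (26+3+12)/3 = 41/3 = 13.6667
Gy = (-27- 11- 28)/3 = -66/3 = -22.0000

G = (13.6667, -22.0000)


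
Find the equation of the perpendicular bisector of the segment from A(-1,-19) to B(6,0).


Midpoint = (2.5, -9.5)
Slope of AB = dy/dx = 19/7 = 2.7143
Perp slope = -dx/dy = -7/19 = -0.3684
b = My - (perp slope)*Mx = -9.5 + (7*2.5)/19 = -9.5 + 0.9211 = -8.5789

y = -0.3684x - 8.5789


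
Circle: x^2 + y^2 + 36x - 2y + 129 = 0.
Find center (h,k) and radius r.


h = -D/2 = -36/2 = -18
k = -E/2 = 2/2 = 1
r^2 = h^2 + k^2 - F = 324 + 1 - 129 = 196
r = 14

Center (-18, 1), radius = 14


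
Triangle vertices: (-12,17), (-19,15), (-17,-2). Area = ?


-12*(15+ 2) = -204
-19*(-2-17) = 361
-17*(17-15) = -34
sum = 123
Area = |123|/2 = 61.5000

61.5000 sq units


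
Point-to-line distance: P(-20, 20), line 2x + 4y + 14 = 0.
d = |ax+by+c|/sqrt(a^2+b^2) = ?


|2*(-20) + 4*20 + 14| = |54| = 54
sqrt(4 + 16) = sqrt(20) = 4.4721
d = 54/sqrt(20) = 12.0748

12.0748


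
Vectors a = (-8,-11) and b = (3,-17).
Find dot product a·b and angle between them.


a·b = -8*3 - 11*(-17) = -24 + 187 = 163
|a| = sqrt(64+121) = 13.6015
|b| = sqrt(9+289) = 17.2627
cos(theta) = 163/(sqrt(185)*sqrt(298)) = 163/sqrt(55130) = 0.694214
theta = arccos(163/sqrt(55130)) = 46.0354 degrees

a·b = 163, theta = 46.0354 deg


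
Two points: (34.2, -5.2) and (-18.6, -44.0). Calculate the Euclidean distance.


dx = -18.6 - 34.2 = -52.8
dy = -44.0 + 5.2 = -38.8
d = sqrt(2787.84 + 1505.44) = sqrt(4293.28) = 65.5231

65.5231


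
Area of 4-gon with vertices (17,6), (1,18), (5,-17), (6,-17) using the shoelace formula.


sum(xi*y_{i+1}) = 17*18 + 1*(-17) + 5*(-17) + 6*6 = 240
sum(yi*x_{i+1}) = 6*1 + 18*5 - 17*6 - 17*17 = -295
Area = |240 + 295|/2 = 535/2 = 267.5000

267.5000 sq units


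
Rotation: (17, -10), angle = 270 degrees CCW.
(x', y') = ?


cos(270) = 0, sin(270) = -1
x' = 17*0 + 10*(-1) = -10
y' = 17*(-1) - 10*0 = -17

(-10, -17)


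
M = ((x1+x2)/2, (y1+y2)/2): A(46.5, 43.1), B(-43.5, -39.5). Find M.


Mx = (46.5 - 43.5)/2 = 3.0/2 = 1.5000
My = (43.1 - 39.5)/2 = 3.6/2 = 1.8000

(1.5000, 1.8000)


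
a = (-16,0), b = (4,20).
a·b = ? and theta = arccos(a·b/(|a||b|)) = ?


a·b = -16*4 + 0*20 = -64 + 0 = -64
|a| = sqrt(256+0) = 16.0000
|b| = sqrt(16+400) = 20.3961
cos(theta) = -64/(sqrt(256)*sqrt(416)) = -64/sqrt(106496) = -0.196116
theta = arccos(-64/sqrt(106496)) = 101.3099 degrees

a·b = -64, theta = 101.3099 deg


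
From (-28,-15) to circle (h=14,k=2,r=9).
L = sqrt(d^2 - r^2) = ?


d = sqrt((-28-14)^2 + (-15-2)^2) = sqrt(1764+289) = 45.3100
L = sqrt(2053.0000 - 81) = sqrt(1972.0000) = 44.4072

44.4072


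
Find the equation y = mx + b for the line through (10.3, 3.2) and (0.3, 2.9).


m = (-0.3)/(-10.0) = 0.0300
b = y1 - m*x1 = 3.2 - (-0.3*10.3)/(-10.0) = 3.2 - 0.3090 = 2.8910

y = 0.0300x + 2.8910


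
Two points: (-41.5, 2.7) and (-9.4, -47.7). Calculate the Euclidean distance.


dx = -9.4 + 41.5 = 32.1
dy = -47.7 - 2.7 = -50.4
d = sqrt(1030.41 + 2540.16) = sqrt(3570.57) = 59.7542

59.7542


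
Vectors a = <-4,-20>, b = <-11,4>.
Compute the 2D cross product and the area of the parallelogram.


cross = -4*4 + 20*(-11) = -16 - 220 = -236
Parallelogram area = |-236| = 236

cross = -236, parallelogram area = 236


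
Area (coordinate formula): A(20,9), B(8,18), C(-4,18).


20*(18-18) = 0
8*(18-9) = 72
-4*(9-18) = 36
sum = 108
Area = |108|/2 = 54.0000

54.0000 sq units


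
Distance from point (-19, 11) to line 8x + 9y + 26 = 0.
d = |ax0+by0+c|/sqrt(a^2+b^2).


|8*(-19) + 9*11 + 26| = |-27| = 27
sqrt(64 + 81) = sqrt(145) = 12.0416
d = 27/sqrt(145) = 2.2422

2.2422


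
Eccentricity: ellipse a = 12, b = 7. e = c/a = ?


c = sqrt(144-49) = sqrt(95) = 9.7468
e = c/a = sqrt(95)/12 = 0.8122

e = 0.8122


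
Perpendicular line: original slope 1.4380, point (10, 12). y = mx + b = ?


Perpendicular slope = -1/m1 = -1/1.4380 = -0.6954
b2 = y0 - m2*x0 = 12 + 10/1.4380 = 12 + 6.9541 = 18.9541

y = -0.6954x + 18.9541


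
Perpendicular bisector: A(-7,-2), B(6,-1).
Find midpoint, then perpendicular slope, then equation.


Midpoint = (-0.5, -1.5)
Slope of AB = dy/dx = 1/13 = 0.0769
Perp slope = -dx/dy = -13/1 = -13.0000
b = My - (perp slope)*Mx = -1.5 + (13*(-0.5))/1 = -1.5 - 6.5000 = -8.0000

y = -13.0000x - 8.0000


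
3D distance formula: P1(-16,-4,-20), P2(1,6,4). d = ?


dx=17, dy=10, dz=24
d = sqrt(289+100+576) = sqrt(965) = 31.0644

31.0644


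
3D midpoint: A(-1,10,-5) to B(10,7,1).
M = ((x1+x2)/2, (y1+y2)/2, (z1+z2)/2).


Mx = (-1+10)/2 = 4.5000
My = (10+7)/2 = 8.5000
Mz = (-5+1)/2 = -2.0000

M = (4.5000, 8.5000, -2.0000)


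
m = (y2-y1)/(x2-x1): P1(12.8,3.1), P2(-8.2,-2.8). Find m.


dy = -2.8 - 3.1 = -5.9
dx = -8.2 - 12.8 = -21.0
m = -5.9/(-21.0) = 0.2810

m = 0.2810


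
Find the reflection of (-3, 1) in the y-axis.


Reflection rule for y-axis: (-x, y)
(-3, 1) -> (3, 1)

(3, 1)


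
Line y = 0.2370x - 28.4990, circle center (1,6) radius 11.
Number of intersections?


Substitute y = 0.2370x - 28.4990: (x-1)^2 + (0.2370x- 28.4990-6)^2 = 121
Expand to Ax^2 + Bx + C = 0, where b-k = -34.499
A = 1+m^2 = 1.056169
B = 2(m(b-k) - h) = 2(0.2370*(-34.499) - 1) = -18.352526
C = h^2 + (b-k)^2 - r^2 = 1 + 1190.181001 - 121 = 1070.181001
disc = B^2-4AC = 336.8152 - 4521.1680 = -4184.3528
disc < 0

0 intersection points


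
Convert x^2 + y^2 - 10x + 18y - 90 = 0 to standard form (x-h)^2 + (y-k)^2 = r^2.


h = -D/2 = 10/2 = 5
k = -E/2 = -18/2 = -9
r^2 = h^2 + k^2 - F = 25 + 81 + 90 = 196
r = 14

Center (5, -9), radius = 14


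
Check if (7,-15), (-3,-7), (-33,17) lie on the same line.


7*(-7-17) - 3*(17+ 15) - 33*(-15+ 7)
= -168 - 96 + 264 = 0

Yes, collinear (determinant = 0)


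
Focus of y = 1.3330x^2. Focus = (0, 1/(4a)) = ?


a = 1.3330
4a = 5.3320
focus = (0, 1/5.3320) = (0, 0.1875)

Focus = (0, 0.1875)


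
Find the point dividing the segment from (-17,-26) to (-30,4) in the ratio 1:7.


Px = (1*(-30) + 7*(-17))/8 = -149/8 = -18.6250
Py = (1*4 + 7*(-26))/8 = -178/8 = -22.2500

P = (-18.6250, -22.2500)


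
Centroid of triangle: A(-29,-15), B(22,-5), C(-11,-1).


Gx = (-29+22- 11)/3 = -18/3 = -6.0000
Gy = (-15- 5- 1)/3 = -21/3 = -7.0000

G = (-6.0000, -7.0000)


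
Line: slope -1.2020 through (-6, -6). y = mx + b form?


y + 6 = -1.2020(x + 6)
y = -1.2020x - 6 + 1.2020*(-6)
y = -1.2020x - 13.2120

y = -1.2020x - 13.2120
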